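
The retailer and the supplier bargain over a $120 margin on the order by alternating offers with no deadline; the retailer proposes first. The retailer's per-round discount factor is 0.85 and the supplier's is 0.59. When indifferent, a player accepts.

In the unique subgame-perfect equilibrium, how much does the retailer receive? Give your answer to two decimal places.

98.70

In a stationary SPE each proposer offers the other exactly their discounted continuation value.
If the retailer keeps x when proposing and the supplier keeps y when proposing, then x = 120 − 0.59y and y = 120 − 0.85x.
Solving: x = 120(1 − 0.59) / (1 − 0.85·0.59) = 49.2 / 0.4985 ≈ 98.6961.
The supplier gets 120 − 98.6961 ≈ 21.3039.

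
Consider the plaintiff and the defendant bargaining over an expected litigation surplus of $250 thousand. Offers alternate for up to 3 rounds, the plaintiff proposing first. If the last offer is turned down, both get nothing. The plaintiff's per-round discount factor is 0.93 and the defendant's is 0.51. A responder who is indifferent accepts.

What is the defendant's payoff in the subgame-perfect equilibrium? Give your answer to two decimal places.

8.93

Round 3 (the plaintiff proposes): rejection yields 0 for the defendant; the plaintiff offers 0 and keeps 250.
Round 2 (the defendant proposes): the plaintiff can get 250 next round, worth 0.93 × 250 = 232.5 now. The defendant offers 232.5 and keeps 250 − 232.5 = 17.5.
Round 1 (the plaintiff proposes): the defendant can get 17.5 next round, worth 0.51 × 17.5 = 8.925 now; the plaintiff offers that and keeps 241.075.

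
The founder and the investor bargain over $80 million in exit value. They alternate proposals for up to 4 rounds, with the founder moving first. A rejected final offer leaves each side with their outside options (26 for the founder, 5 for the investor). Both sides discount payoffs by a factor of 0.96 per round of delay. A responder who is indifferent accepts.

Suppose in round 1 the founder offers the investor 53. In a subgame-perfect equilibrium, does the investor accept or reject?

Round 4 (the investor proposes): the founder gets 26 if talks fail, so the investor offers 26 and keeps 54.
Round 3 (the founder proposes): the investor can get 54 next round, worth 0.96 × 54 = 51.84 now; the founder offers that and keeps 28.16.
Round 2 (the investor proposes): the founder can get 28.16 next round, worth 0.96 × 28.16 = 27.0336 now, so the investor offers 27.0336, keeping 52.9664.
So by rejecting in round 1, the investor gets 52.9664 next round, worth 0.96 × 52.9664 = 50.847744 now.
Offer 53 ≥ 50.847744, so the investor accepts.

Accept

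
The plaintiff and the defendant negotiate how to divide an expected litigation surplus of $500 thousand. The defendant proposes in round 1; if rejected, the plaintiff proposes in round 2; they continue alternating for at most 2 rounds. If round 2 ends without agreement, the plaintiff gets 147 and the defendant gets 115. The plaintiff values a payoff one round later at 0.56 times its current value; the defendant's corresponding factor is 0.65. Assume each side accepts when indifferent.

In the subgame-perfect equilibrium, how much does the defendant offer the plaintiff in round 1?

Round 2 (the plaintiff proposes): the defendant gets 115 if talks fail, so the plaintiff offers 115 and keeps 385.
Round 1 (the defendant proposes): the plaintiff can get 385 next round, worth 0.56 × 385 = 215.6 now. The defendant offers 215.6 and keeps 500 − 215.6 = 284.4.

215.6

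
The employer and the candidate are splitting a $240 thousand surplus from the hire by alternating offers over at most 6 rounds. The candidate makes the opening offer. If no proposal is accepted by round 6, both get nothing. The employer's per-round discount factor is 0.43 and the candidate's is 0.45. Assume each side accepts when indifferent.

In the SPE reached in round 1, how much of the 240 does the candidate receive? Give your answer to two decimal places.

168.39

Round 6 (the employer proposes): rejection yields 0 for the candidate; the employer offers 0 and keeps 240.
Round 5 (the candidate proposes): the employer can get 240 next round, worth 0.43 × 240 = 103.2 now. The candidate offers 103.2 and keeps 240 − 103.2 = 136.8.
Round 4 (the employer proposes): the candidate can get 136.8 next round, worth 0.45 × 136.8 = 61.56 now; the employer offers that and keeps 178.44.
Round 3 (the candidate proposes): the employer can get 178.44 next round, worth 0.43 × 178.44 = 76.7292 now; the candidate offers that and keeps 163.2708.
Round 2 (the employer proposes): the candidate can get 163.2708 next round, worth 0.45 × 163.2708 = 73.47186 now; the employer offers that and keeps 166.52814.
Round 1 (the candidate proposes): the employer can get 166.52814 next round, worth 0.43 × 166.52814 = 71.6071002 now; the candidate offers that and keeps 168.3928998.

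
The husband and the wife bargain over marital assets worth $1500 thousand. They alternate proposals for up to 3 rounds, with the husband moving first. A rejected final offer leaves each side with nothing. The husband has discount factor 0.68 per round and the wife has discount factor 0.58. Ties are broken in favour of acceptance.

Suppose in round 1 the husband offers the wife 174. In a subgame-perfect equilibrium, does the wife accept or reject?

Reject

Round 3 (the husband proposes): the wife will accept anything ≥ 0, so the husband offers 0 and keeps 1500.
Round 2 (the wife proposes): the husband can get 1500 next round, worth 0.68 × 1500 = 1020 now; the wife offers that and keeps 480.
So by rejecting in round 1, the wife gets 480 next round, worth 0.58 × 480 = 278.4 now.
Offer 174 < 278.4, so the wife rejects.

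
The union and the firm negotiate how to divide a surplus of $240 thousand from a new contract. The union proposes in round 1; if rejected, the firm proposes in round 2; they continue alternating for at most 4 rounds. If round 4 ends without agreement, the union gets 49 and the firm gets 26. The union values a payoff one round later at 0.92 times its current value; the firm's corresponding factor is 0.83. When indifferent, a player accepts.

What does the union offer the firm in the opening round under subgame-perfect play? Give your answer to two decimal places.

136.99

Round 4 (the firm proposes): the union gets 49 if talks fail, so the firm offers 49 and keeps 191.
Round 3 (the union proposes): the firm can get 191 next round, worth 0.83 × 191 = 158.53 now. The union offers 158.53 and keeps 240 − 158.53 = 81.47.
Round 2 (the firm proposes): the union can get 81.47 next round, worth 0.92 × 81.47 = 74.9524 now. The firm offers 74.9524 and keeps 240 − 74.9524 = 165.0476.
Round 1 (the union proposes): the firm can get 165.0476 next round, worth 0.83 × 165.0476 = 136.989508 now. The union offers 136.989508 and keeps 240 − 136.989508 = 103.010492.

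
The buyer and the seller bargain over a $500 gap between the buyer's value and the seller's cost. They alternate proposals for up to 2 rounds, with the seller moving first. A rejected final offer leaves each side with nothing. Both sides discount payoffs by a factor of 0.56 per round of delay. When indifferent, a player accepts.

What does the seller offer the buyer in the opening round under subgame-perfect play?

Solve by backward induction from round 2.
Round 2 (the buyer proposes): rejection yields 0 for the seller; the buyer offers 0 and keeps 500.
Round 1 (the seller proposes): the buyer can get 500 next round, worth 0.56 × 500 = 280 now. The seller offers 280 and keeps 500 − 280 = 220.

280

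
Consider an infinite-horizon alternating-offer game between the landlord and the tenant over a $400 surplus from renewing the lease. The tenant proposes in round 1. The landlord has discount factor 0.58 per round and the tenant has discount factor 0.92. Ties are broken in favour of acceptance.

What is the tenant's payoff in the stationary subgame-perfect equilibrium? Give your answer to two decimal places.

360.21

When the tenant proposes, the landlord accepts any offer worth at least 0.58 times what the landlord would get by proposing next round; and vice versa.
This gives x = 400 − 0.58y and y = 400 − 0.92x, where x and y are each side's share when it proposes.
Hence (1 − 0.58·0.92)x = 400(1 − 0.58), i.e. 0.4664·x = 168.
x ≈ 360.2058; the landlord's share is 400 − x ≈ 39.7942.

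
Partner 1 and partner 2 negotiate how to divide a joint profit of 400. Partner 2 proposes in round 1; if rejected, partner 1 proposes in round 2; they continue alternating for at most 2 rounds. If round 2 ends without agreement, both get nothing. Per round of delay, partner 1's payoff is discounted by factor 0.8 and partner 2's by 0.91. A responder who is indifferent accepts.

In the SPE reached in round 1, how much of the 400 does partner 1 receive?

Round 2 (partner 1 proposes): rejection yields 0 for partner 2; partner 1 offers 0 and keeps 400.
Round 1 (partner 2 proposes): partner 1 can get 400 next round, worth 0.8 × 400 = 320 now. Partner 2 offers 320 and keeps 400 − 320 = 80.

320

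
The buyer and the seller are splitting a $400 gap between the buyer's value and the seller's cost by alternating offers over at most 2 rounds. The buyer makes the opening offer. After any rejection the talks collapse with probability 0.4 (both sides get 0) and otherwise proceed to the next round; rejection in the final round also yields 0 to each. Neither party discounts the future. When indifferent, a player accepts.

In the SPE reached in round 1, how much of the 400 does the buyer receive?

By backward induction:
Round 2 (the seller proposes): rejection yields 0 for the buyer; the seller offers 0 and keeps 400.
Round 1 (the buyer proposes): rejecting gives the seller an expected 0.6 × 400 = 240, so the buyer offers 240, keeping 160.

160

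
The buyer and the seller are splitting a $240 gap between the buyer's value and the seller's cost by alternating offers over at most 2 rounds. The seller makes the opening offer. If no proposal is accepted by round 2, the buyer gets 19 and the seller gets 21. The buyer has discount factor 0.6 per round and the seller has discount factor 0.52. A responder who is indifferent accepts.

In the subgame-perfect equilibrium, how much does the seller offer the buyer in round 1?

Round 2 (the buyer proposes): the seller gets 21 if talks fail, so the buyer offers 21 and keeps 219.
Round 1 (the seller proposes): the buyer can get 219 next round, worth 0.6 × 219 = 131.4 now. The seller offers 131.4 and keeps 240 − 131.4 = 108.6.

131.4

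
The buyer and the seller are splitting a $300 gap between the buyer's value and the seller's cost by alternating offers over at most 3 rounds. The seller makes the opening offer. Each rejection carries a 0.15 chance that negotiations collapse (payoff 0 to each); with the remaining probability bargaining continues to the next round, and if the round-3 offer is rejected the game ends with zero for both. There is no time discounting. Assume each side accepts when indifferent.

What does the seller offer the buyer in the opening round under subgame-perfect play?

38.25

By backward induction:
Round 3 (the seller proposes): the buyer will accept anything ≥ 0, so the seller offers 0 and keeps 300.
Round 2 (the buyer proposes): rejecting gives the seller an expected 0.85 × 300 = 255; the buyer offers that and keeps 45.
Round 1 (the seller proposes): rejecting gives the buyer an expected 0.85 × 45 = 38.25, so the seller offers 38.25, keeping 261.75.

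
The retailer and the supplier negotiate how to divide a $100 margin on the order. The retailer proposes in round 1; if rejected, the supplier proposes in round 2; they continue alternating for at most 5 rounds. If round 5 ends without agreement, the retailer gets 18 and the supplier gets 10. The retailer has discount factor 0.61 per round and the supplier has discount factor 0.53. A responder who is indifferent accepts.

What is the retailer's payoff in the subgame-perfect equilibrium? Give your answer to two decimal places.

Round 5 (the retailer proposes): the supplier gets 10 if talks fail, so the retailer offers 10 and keeps 90.
Round 4 (the supplier proposes): the retailer can get 90 next round, worth 0.61 × 90 = 54.9 now; the supplier offers that and keeps 45.1.
Round 3 (the retailer proposes): the supplier can get 45.1 next round, worth 0.53 × 45.1 = 23.903 now. The retailer offers 23.903 and keeps 100 − 23.903 = 76.097.
Round 2 (the supplier proposes): the retailer can get 76.097 next round, worth 0.61 × 76.097 = 46.41917 now; the supplier offers that and keeps 53.58083.
Round 1 (the retailer proposes): the supplier can get 53.58083 next round, worth 0.53 × 53.58083 = 28.3978399 now, so the retailer offers 28.3978399, keeping 71.6021601.

71.60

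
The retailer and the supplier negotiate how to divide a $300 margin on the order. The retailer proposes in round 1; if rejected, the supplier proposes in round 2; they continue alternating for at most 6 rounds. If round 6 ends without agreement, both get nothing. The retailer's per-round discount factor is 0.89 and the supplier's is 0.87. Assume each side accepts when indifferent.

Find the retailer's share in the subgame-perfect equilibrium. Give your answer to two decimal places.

Round 6 (the supplier proposes): rejection yields 0 for the retailer; the supplier offers 0 and keeps 300.
Round 5 (the retailer proposes): the supplier can get 300 next round, worth 0.87 × 300 = 261 now; the retailer offers that and keeps 39.
Round 4 (the supplier proposes): the retailer can get 39 next round, worth 0.89 × 39 = 34.71 now. The supplier offers 34.71 and keeps 300 − 34.71 = 265.29.
Round 3 (the retailer proposes): the supplier can get 265.29 next round, worth 0.87 × 265.29 = 230.8023 now, so the retailer offers 230.8023, keeping 69.1977.
Round 2 (the supplier proposes): the retailer can get 69.1977 next round, worth 0.89 × 69.1977 = 61.585953 now. The supplier offers 61.585953 and keeps 300 − 61.585953 = 238.414047.
Round 1 (the retailer proposes): the supplier can get 238.414047 next round, worth 0.87 × 238.414047 = 207.42022089 now, so the retailer offers 207.42022089, keeping 92.57977911.

92.58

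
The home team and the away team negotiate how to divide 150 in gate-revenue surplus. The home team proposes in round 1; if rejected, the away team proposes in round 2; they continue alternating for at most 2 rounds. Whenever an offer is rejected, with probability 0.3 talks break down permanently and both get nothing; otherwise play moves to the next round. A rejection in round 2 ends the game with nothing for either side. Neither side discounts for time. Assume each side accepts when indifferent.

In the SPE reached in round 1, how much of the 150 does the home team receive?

45

By backward induction:
Round 2 (the away team proposes): the home team will accept anything ≥ 0, so the away team offers 0 and keeps 150.
Round 1 (the home team proposes): rejecting gives the away team an expected 0.7 × 150 = 105. The home team offers 105 and keeps 150 − 105 = 45.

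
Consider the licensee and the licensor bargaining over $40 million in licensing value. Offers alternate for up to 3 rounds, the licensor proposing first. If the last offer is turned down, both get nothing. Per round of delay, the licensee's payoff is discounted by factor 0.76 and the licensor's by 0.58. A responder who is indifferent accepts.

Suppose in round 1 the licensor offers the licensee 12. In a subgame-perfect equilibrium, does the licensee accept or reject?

Reject

Work out the licensee's continuation value if the offer is rejected.
Round 3 (the licensor proposes): rejection yields 0 for the licensee; the licensor offers 0 and keeps 40.
Round 2 (the licensee proposes): the licensor can get 40 next round, worth 0.58 × 40 = 23.2 now. The licensee offers 23.2 and keeps 40 − 23.2 = 16.8.
So by rejecting in round 1, the licensee gets 16.8 next round, worth 0.76 × 16.8 = 12.768 now.
Offer 12 < 12.768, so the licensee rejects.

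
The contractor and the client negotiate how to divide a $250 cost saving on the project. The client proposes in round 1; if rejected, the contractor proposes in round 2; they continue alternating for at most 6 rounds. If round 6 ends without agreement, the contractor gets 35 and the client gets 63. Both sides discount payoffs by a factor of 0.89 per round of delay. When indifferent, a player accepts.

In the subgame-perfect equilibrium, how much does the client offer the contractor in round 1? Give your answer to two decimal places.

148.28

Work backward from the last round.
Round 6 (the contractor proposes): the client gets 63 if talks fail, so the contractor offers 63 and keeps 187.
Round 5 (the client proposes): the contractor can get 187 next round, worth 0.89 × 187 = 166.43 now, so the client offers 166.43, keeping 83.57.
Round 4 (the contractor proposes): the client can get 83.57 next round, worth 0.89 × 83.57 = 74.3773 now; the contractor offers that and keeps 175.6227.
Round 3 (the client proposes): the contractor can get 175.6227 next round, worth 0.89 × 175.6227 = 156.304203 now. The client offers 156.304203 and keeps 250 − 156.304203 = 93.695797.
Round 2 (the contractor proposes): the client can get 93.695797 next round, worth 0.89 × 93.695797 = 83.38925933 now; the contractor offers that and keeps 166.61074067.
Round 1 (the client proposes): the contractor can get 166.61074067 next round, worth 0.89 × 166.61074067 = 148.2835591963 now. The client offers 148.2835591963 and keeps 250 − 148.2835591963 = 101.7164408037.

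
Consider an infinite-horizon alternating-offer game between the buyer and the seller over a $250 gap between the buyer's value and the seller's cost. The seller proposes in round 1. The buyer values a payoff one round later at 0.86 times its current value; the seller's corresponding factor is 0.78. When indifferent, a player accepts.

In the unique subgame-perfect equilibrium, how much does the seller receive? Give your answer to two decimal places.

106.32

When the seller proposes, the buyer accepts any offer worth at least 0.86 times what the buyer would get by proposing next round; and vice versa.
This gives x = 250 − 0.86y and y = 250 − 0.78x, where x and y are each side's share when it proposes.
Hence (1 − 0.86·0.78)x = 250(1 − 0.86), i.e. 0.3292·x = 35.
x ≈ 106.3183; the buyer's share is 250 − x ≈ 143.6817.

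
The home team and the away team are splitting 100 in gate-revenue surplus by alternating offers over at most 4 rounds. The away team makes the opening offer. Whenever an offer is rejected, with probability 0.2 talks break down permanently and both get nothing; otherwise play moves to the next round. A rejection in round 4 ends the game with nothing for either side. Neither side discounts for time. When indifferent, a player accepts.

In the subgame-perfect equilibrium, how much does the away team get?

By backward induction:
Round 4 (the home team proposes): the away team will accept anything ≥ 0, so the home team offers 0 and keeps 100.
Round 3 (the away team proposes): rejecting gives the home team an expected 0.8 × 100 = 80; the away team offers that and keeps 20.
Round 2 (the home team proposes): rejecting gives the away team an expected 0.8 × 20 = 16; the home team offers that and keeps 84.
Round 1 (the away team proposes): rejecting gives the home team an expected 0.8 × 84 = 67.2, so the away team offers 67.2, keeping 32.8.

32.8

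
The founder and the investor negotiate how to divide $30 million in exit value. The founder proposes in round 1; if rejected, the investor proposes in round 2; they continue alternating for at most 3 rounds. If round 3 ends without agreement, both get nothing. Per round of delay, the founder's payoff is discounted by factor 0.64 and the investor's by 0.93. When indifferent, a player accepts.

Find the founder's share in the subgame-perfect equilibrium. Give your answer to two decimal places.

Round 3 (the founder proposes): the investor will accept anything ≥ 0, so the founder offers 0 and keeps 30.
Round 2 (the investor proposes): the founder can get 30 next round, worth 0.64 × 30 = 19.2 now, so the investor offers 19.2, keeping 10.8.
Round 1 (the founder proposes): the investor can get 10.8 next round, worth 0.93 × 10.8 = 10.044 now; the founder offers that and keeps 19.956.

19.96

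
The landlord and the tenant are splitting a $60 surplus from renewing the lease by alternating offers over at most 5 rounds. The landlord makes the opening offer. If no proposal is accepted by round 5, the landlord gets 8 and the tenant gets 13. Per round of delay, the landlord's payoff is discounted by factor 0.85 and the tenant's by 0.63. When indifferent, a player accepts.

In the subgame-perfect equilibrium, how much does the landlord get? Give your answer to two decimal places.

Round 5 (the landlord proposes): the tenant gets 13 if talks fail, so the landlord offers 13 and keeps 47.
Round 4 (the tenant proposes): the landlord can get 47 next round, worth 0.85 × 47 = 39.95 now; the tenant offers that and keeps 20.05.
Round 3 (the landlord proposes): the tenant can get 20.05 next round, worth 0.63 × 20.05 = 12.6315 now. The landlord offers 12.6315 and keeps 60 − 12.6315 = 47.3685.
Round 2 (the tenant proposes): the landlord can get 47.3685 next round, worth 0.85 × 47.3685 = 40.263225 now; the tenant offers that and keeps 19.736775.
Round 1 (the landlord proposes): the tenant can get 19.736775 next round, worth 0.63 × 19.736775 = 12.43416825 now. The landlord offers 12.43416825 and keeps 60 − 12.43416825 = 47.56583175.

47.57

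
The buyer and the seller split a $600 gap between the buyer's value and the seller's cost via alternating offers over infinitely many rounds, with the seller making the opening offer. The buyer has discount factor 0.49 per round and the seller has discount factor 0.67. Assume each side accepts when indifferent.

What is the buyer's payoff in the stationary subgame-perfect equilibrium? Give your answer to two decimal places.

144.44

In a stationary SPE each proposer offers the other exactly their discounted continuation value.
If the seller keeps x when proposing and the buyer keeps y when proposing, then x = 600 − 0.49y and y = 600 − 0.67x.
Solving: x = 600(1 − 0.49) / (1 − 0.67·0.49) = 306 / 0.6717 ≈ 455.5605.
The buyer gets 600 − 455.5605 ≈ 144.4395.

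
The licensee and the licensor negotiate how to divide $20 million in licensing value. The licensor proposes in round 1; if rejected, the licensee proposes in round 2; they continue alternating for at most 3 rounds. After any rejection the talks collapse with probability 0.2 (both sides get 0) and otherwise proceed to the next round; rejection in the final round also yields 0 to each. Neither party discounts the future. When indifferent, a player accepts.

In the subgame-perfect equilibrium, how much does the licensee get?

3.2

By backward induction:
Round 3 (the licensor proposes): the licensee will accept anything ≥ 0, so the licensor offers 0 and keeps 20.
Round 2 (the licensee proposes): rejecting gives the licensor an expected 0.8 × 20 = 16; the licensee offers that and keeps 4.
Round 1 (the licensor proposes): rejecting gives the licensee an expected 0.8 × 4 = 3.2. The licensor offers 3.2 and keeps 20 − 3.2 = 16.8.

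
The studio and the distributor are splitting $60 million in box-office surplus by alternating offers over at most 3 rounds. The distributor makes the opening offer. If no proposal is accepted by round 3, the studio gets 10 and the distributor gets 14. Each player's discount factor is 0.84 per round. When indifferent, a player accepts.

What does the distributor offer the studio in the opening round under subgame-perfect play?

15.12

By backward induction:
Round 3 (the distributor proposes): the studio gets 10 if talks fail, so the distributor offers 10 and keeps 50.
Round 2 (the studio proposes): the distributor can get 50 next round, worth 0.84 × 50 = 42 now. The studio offers 42 and keeps 60 − 42 = 18.
Round 1 (the distributor proposes): the studio can get 18 next round, worth 0.84 × 18 = 15.12 now. The distributor offers 15.12 and keeps 60 − 15.12 = 44.88.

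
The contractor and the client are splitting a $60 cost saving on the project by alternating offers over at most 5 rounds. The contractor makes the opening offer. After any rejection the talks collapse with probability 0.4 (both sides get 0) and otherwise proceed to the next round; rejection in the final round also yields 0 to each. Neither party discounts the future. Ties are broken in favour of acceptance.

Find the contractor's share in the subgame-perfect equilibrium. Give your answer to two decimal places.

40.42

Round 5 (the contractor proposes): rejection yields 0 for the client; the contractor offers 0 and keeps 60.
Round 4 (the client proposes): rejecting gives the contractor an expected 0.6 × 60 = 36, so the client offers 36, keeping 24.
Round 3 (the contractor proposes): rejecting gives the client an expected 0.6 × 24 = 14.4, so the contractor offers 14.4, keeping 45.6.
Round 2 (the client proposes): rejecting gives the contractor an expected 0.6 × 45.6 = 27.36. The client offers 27.36 and keeps 60 − 27.36 = 32.64.
Round 1 (the contractor proposes): rejecting gives the client an expected 0.6 × 32.64 = 19.584. The contractor offers 19.584 and keeps 60 − 19.584 = 40.416.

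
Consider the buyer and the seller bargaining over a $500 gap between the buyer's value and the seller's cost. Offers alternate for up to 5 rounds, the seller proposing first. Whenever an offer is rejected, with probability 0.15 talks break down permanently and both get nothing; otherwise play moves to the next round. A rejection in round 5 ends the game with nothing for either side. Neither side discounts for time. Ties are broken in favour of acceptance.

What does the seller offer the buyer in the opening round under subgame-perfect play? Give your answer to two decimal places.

Round 5 (the seller proposes): rejection yields 0 for the buyer; the seller offers 0 and keeps 500.
Round 4 (the buyer proposes): rejecting gives the seller an expected 0.85 × 500 = 425, so the buyer offers 425, keeping 75.
Round 3 (the seller proposes): rejecting gives the buyer an expected 0.85 × 75 = 63.75, so the seller offers 63.75, keeping 436.25.
Round 2 (the buyer proposes): rejecting gives the seller an expected 0.85 × 436.25 = 370.8125. The buyer offers 370.8125 and keeps 500 − 370.8125 = 129.1875.
Round 1 (the seller proposes): rejecting gives the buyer an expected 0.85 × 129.1875 = 109.809375; the seller offers that and keeps 390.190625.

109.81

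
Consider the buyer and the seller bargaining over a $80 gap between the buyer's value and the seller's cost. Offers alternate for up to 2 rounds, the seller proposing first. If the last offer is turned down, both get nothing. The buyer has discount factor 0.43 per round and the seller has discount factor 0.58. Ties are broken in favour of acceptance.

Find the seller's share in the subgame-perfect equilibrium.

Work backward from the last round.
Round 2 (the buyer proposes): the seller will accept anything ≥ 0, so the buyer offers 0 and keeps 80.
Round 1 (the seller proposes): the buyer can get 80 next round, worth 0.43 × 80 = 34.4 now. The seller offers 34.4 and keeps 80 − 34.4 = 45.6.

45.6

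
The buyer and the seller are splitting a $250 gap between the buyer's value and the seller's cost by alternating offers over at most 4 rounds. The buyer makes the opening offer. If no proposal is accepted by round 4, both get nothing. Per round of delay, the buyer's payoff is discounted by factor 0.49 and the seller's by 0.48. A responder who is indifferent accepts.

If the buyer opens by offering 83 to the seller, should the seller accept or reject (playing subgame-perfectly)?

Reject

Round 4 (the seller proposes): the buyer will accept anything ≥ 0, so the seller offers 0 and keeps 250.
Round 3 (the buyer proposes): the seller can get 250 next round, worth 0.48 × 250 = 120 now. The buyer offers 120 and keeps 250 − 120 = 130.
Round 2 (the seller proposes): the buyer can get 130 next round, worth 0.49 × 130 = 63.7 now, so the seller offers 63.7, keeping 186.3.
So by rejecting in round 1, the seller gets 186.3 next round, worth 0.48 × 186.3 = 89.424 now.
Offer 83 < 89.424, so the seller rejects.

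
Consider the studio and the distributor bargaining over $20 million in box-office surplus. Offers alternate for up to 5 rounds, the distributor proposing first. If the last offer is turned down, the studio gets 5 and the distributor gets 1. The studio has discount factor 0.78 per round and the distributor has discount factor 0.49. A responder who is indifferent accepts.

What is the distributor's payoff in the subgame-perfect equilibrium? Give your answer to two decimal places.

8.27

Round 5 (the distributor proposes): the studio gets 5 if talks fail, so the distributor offers 5 and keeps 15.
Round 4 (the studio proposes): the distributor can get 15 next round, worth 0.49 × 15 = 7.35 now, so the studio offers 7.35, keeping 12.65.
Round 3 (the distributor proposes): the studio can get 12.65 next round, worth 0.78 × 12.65 = 9.867 now, so the distributor offers 9.867, keeping 10.133.
Round 2 (the studio proposes): the distributor can get 10.133 next round, worth 0.49 × 10.133 = 4.96517 now. The studio offers 4.96517 and keeps 20 − 4.96517 = 15.03483.
Round 1 (the distributor proposes): the studio can get 15.03483 next round, worth 0.78 × 15.03483 = 11.7271674 now; the distributor offers that and keeps 8.2728326.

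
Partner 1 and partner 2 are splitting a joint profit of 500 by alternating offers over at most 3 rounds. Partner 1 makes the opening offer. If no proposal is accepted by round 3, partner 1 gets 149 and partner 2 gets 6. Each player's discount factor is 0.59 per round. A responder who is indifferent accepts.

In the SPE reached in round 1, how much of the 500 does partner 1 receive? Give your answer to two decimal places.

Round 3 (partner 1 proposes): partner 2 gets 6 if talks fail, so partner 1 offers 6 and keeps 494.
Round 2 (partner 2 proposes): partner 1 can get 494 next round, worth 0.59 × 494 = 291.46 now, so partner 2 offers 291.46, keeping 208.54.
Round 1 (partner 1 proposes): partner 2 can get 208.54 next round, worth 0.59 × 208.54 = 123.0386 now. Partner 1 offers 123.0386 and keeps 500 − 123.0386 = 376.9614.

376.96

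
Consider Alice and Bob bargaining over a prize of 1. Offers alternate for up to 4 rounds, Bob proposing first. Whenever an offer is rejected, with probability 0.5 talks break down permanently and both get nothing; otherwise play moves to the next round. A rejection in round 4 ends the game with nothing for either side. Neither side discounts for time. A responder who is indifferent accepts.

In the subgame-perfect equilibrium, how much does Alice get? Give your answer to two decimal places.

By backward induction:
Round 4 (Alice proposes): Bob will accept anything ≥ 0, so Alice offers 0 and keeps 1.
Round 3 (Bob proposes): rejecting gives Alice an expected 0.5 × 1 = 0.5; Bob offers that and keeps 0.5.
Round 2 (Alice proposes): rejecting gives Bob an expected 0.5 × 0.5 = 0.25, so Alice offers 0.25, keeping 0.75.
Round 1 (Bob proposes): rejecting gives Alice an expected 0.5 × 0.75 = 0.375. Bob offers 0.375 and keeps 1 − 0.375 = 0.625.

0.38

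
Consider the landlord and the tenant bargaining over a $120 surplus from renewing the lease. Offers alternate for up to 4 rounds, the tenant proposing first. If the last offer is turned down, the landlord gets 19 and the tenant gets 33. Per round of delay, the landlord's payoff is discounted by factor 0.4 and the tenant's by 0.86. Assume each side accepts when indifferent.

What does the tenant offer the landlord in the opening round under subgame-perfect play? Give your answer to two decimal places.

18.69

Round 4 (the landlord proposes): the tenant gets 33 if talks fail, so the landlord offers 33 and keeps 87.
Round 3 (the tenant proposes): the landlord can get 87 next round, worth 0.4 × 87 = 34.8 now, so the tenant offers 34.8, keeping 85.2.
Round 2 (the landlord proposes): the tenant can get 85.2 next round, worth 0.86 × 85.2 = 73.272 now. The landlord offers 73.272 and keeps 120 − 73.272 = 46.728.
Round 1 (the tenant proposes): the landlord can get 46.728 next round, worth 0.4 × 46.728 = 18.6912 now; the tenant offers that and keeps 101.3088.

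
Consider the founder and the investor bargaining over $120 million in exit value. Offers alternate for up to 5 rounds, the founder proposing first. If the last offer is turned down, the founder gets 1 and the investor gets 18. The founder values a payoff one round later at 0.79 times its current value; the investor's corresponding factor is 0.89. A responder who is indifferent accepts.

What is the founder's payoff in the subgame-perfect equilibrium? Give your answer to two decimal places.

Round 5 (the founder proposes): the investor gets 18 if talks fail, so the founder offers 18 and keeps 102.
Round 4 (the investor proposes): the founder can get 102 next round, worth 0.79 × 102 = 80.58 now, so the investor offers 80.58, keeping 39.42.
Round 3 (the founder proposes): the investor can get 39.42 next round, worth 0.89 × 39.42 = 35.0838 now; the founder offers that and keeps 84.9162.
Round 2 (the investor proposes): the founder can get 84.9162 next round, worth 0.79 × 84.9162 = 67.083798 now. The investor offers 67.083798 and keeps 120 − 67.083798 = 52.916202.
Round 1 (the founder proposes): the investor can get 52.916202 next round, worth 0.89 × 52.916202 = 47.09541978 now, so the founder offers 47.09541978, keeping 72.90458022.

72.90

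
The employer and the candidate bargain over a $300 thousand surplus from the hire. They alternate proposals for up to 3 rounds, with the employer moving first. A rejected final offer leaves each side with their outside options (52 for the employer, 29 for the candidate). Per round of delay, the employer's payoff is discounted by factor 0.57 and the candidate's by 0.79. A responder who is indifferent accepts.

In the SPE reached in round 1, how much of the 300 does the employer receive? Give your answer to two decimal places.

185.03

Round 3 (the employer proposes): the candidate gets 29 if talks fail, so the employer offers 29 and keeps 271.
Round 2 (the candidate proposes): the employer can get 271 next round, worth 0.57 × 271 = 154.47 now; the candidate offers that and keeps 145.53.
Round 1 (the employer proposes): the candidate can get 145.53 next round, worth 0.79 × 145.53 = 114.9687 now, so the employer offers 114.9687, keeping 185.0313.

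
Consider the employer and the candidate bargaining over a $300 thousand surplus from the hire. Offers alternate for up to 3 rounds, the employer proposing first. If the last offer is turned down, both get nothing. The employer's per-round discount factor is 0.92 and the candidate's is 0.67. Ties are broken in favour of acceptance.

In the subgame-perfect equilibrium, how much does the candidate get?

Round 3 (the employer proposes): the candidate will accept anything ≥ 0, so the employer offers 0 and keeps 300.
Round 2 (the candidate proposes): the employer can get 300 next round, worth 0.92 × 300 = 276 now; the candidate offers that and keeps 24.
Round 1 (the employer proposes): the candidate can get 24 next round, worth 0.67 × 24 = 16.08 now; the employer offers that and keeps 283.92.

16.08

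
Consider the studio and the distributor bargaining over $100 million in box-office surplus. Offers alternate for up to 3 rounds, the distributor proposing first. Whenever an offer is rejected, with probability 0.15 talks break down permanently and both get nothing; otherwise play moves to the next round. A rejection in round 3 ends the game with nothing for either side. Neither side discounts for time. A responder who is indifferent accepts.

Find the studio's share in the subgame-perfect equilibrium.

Round 3 (the distributor proposes): rejection yields 0 for the studio; the distributor offers 0 and keeps 100.
Round 2 (the studio proposes): rejecting gives the distributor an expected 0.85 × 100 = 85, so the studio offers 85, keeping 15.
Round 1 (the distributor proposes): rejecting gives the studio an expected 0.85 × 15 = 12.75; the distributor offers that and keeps 87.25.

12.75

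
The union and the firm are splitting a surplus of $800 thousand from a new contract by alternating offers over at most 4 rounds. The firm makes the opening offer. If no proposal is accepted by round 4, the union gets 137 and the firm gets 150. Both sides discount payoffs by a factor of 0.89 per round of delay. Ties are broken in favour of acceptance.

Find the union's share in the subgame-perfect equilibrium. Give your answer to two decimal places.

Round 4 (the union proposes): the firm gets 150 if talks fail, so the union offers 150 and keeps 650.
Round 3 (the firm proposes): the union can get 650 next round, worth 0.89 × 650 = 578.5 now. The firm offers 578.5 and keeps 800 − 578.5 = 221.5.
Round 2 (the union proposes): the firm can get 221.5 next round, worth 0.89 × 221.5 = 197.135 now; the union offers that and keeps 602.865.
Round 1 (the firm proposes): the union can get 602.865 next round, worth 0.89 × 602.865 = 536.54985 now, so the firm offers 536.54985, keeping 263.45015.

536.55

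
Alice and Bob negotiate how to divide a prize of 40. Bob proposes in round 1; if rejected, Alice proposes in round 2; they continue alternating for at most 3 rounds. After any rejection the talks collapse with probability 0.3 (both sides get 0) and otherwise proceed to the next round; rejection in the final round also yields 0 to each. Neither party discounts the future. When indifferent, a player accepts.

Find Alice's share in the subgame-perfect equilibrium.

8.4

By backward induction:
Round 3 (Bob proposes): Alice will accept anything ≥ 0, so Bob offers 0 and keeps 40.
Round 2 (Alice proposes): rejecting gives Bob an expected 0.7 × 40 = 28, so Alice offers 28, keeping 12.
Round 1 (Bob proposes): rejecting gives Alice an expected 0.7 × 12 = 8.4; Bob offers that and keeps 31.6.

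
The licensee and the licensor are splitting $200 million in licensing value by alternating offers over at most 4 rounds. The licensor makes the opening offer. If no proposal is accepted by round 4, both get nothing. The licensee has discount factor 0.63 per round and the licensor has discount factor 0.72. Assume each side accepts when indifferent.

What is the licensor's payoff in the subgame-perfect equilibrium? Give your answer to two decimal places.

Work backward from the last round.
Round 4 (the licensee proposes): the licensor will accept anything ≥ 0, so the licensee offers 0 and keeps 200.
Round 3 (the licensor proposes): the licensee can get 200 next round, worth 0.63 × 200 = 126 now; the licensor offers that and keeps 74.
Round 2 (the licensee proposes): the licensor can get 74 next round, worth 0.72 × 74 = 53.28 now, so the licensee offers 53.28, keeping 146.72.
Round 1 (the licensor proposes): the licensee can get 146.72 next round, worth 0.63 × 146.72 = 92.4336 now; the licensor offers that and keeps 107.5664.

107.57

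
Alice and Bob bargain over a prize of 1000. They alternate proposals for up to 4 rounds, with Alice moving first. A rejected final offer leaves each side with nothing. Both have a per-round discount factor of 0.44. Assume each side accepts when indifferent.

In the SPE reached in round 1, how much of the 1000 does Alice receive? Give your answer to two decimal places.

Solve by backward induction from round 4.
Round 4 (Bob proposes): rejection yields 0 for Alice; Bob offers 0 and keeps 1000.
Round 3 (Alice proposes): Bob can get 1000 next round, worth 0.44 × 1000 = 440 now; Alice offers that and keeps 560.
Round 2 (Bob proposes): Alice can get 560 next round, worth 0.44 × 560 = 246.4 now; Bob offers that and keeps 753.6.
Round 1 (Alice proposes): Bob can get 753.6 next round, worth 0.44 × 753.6 = 331.584 now. Alice offers 331.584 and keeps 1000 − 331.584 = 668.416.

668.42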